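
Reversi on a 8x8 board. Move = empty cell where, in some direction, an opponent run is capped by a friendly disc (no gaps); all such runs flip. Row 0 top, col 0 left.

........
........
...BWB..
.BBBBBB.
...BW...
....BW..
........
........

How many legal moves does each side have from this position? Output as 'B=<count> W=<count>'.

-- B to move --
(1,3): flips 1 -> legal
(1,4): flips 1 -> legal
(1,5): flips 1 -> legal
(4,5): flips 1 -> legal
(4,6): no bracket -> illegal
(5,3): flips 1 -> legal
(5,6): flips 1 -> legal
(6,4): no bracket -> illegal
(6,5): no bracket -> illegal
(6,6): flips 2 -> legal
B mobility = 7
-- W to move --
(1,2): no bracket -> illegal
(1,3): no bracket -> illegal
(1,4): no bracket -> illegal
(1,5): no bracket -> illegal
(1,6): no bracket -> illegal
(2,0): no bracket -> illegal
(2,1): no bracket -> illegal
(2,2): flips 2 -> legal
(2,6): flips 2 -> legal
(2,7): no bracket -> illegal
(3,0): no bracket -> illegal
(3,7): no bracket -> illegal
(4,0): no bracket -> illegal
(4,1): no bracket -> illegal
(4,2): flips 2 -> legal
(4,5): no bracket -> illegal
(4,6): flips 1 -> legal
(4,7): no bracket -> illegal
(5,2): no bracket -> illegal
(5,3): flips 1 -> legal
(6,3): no bracket -> illegal
(6,4): flips 1 -> legal
(6,5): no bracket -> illegal
W mobility = 6

Answer: B=7 W=6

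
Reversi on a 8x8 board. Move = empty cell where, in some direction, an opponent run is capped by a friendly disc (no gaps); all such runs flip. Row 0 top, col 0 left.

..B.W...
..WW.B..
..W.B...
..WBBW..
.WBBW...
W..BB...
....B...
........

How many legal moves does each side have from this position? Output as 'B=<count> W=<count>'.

Answer: B=9 W=6

Derivation:
-- B to move --
(0,1): no bracket -> illegal
(0,3): no bracket -> illegal
(0,5): no bracket -> illegal
(1,1): flips 1 -> legal
(1,4): no bracket -> illegal
(2,1): flips 1 -> legal
(2,3): no bracket -> illegal
(2,5): no bracket -> illegal
(2,6): flips 2 -> legal
(3,0): no bracket -> illegal
(3,1): flips 1 -> legal
(3,6): flips 1 -> legal
(4,0): flips 1 -> legal
(4,5): flips 1 -> legal
(4,6): flips 1 -> legal
(5,1): no bracket -> illegal
(5,2): no bracket -> illegal
(5,5): flips 1 -> legal
(6,0): no bracket -> illegal
(6,1): no bracket -> illegal
B mobility = 9
-- W to move --
(0,1): no bracket -> illegal
(0,3): no bracket -> illegal
(0,5): no bracket -> illegal
(0,6): no bracket -> illegal
(1,1): no bracket -> illegal
(1,4): flips 2 -> legal
(1,6): no bracket -> illegal
(2,3): no bracket -> illegal
(2,5): no bracket -> illegal
(2,6): flips 1 -> legal
(3,1): no bracket -> illegal
(4,5): no bracket -> illegal
(5,1): no bracket -> illegal
(5,2): flips 1 -> legal
(5,5): no bracket -> illegal
(6,2): flips 1 -> legal
(6,3): no bracket -> illegal
(6,5): flips 2 -> legal
(7,3): no bracket -> illegal
(7,4): flips 2 -> legal
(7,5): no bracket -> illegal
W mobility = 6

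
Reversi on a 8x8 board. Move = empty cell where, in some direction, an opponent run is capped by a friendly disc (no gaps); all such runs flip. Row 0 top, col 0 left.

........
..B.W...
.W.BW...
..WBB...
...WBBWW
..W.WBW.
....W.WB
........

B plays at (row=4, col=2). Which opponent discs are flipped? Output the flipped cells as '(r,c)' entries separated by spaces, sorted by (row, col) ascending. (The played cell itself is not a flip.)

Dir NW: first cell '.' (not opp) -> no flip
Dir N: opp run (3,2), next='.' -> no flip
Dir NE: first cell 'B' (not opp) -> no flip
Dir W: first cell '.' (not opp) -> no flip
Dir E: opp run (4,3) capped by B -> flip
Dir SW: first cell '.' (not opp) -> no flip
Dir S: opp run (5,2), next='.' -> no flip
Dir SE: first cell '.' (not opp) -> no flip

Answer: (4,3)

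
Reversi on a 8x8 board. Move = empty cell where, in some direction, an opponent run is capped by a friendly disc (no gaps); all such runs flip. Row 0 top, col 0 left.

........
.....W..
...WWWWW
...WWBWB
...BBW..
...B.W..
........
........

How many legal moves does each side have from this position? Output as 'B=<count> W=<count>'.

-- B to move --
(0,4): flips 2 -> legal
(0,5): flips 2 -> legal
(0,6): no bracket -> illegal
(1,2): no bracket -> illegal
(1,3): flips 3 -> legal
(1,4): flips 2 -> legal
(1,6): flips 2 -> legal
(1,7): flips 2 -> legal
(2,2): flips 1 -> legal
(3,2): flips 2 -> legal
(4,2): no bracket -> illegal
(4,6): flips 1 -> legal
(4,7): no bracket -> illegal
(5,4): no bracket -> illegal
(5,6): no bracket -> illegal
(6,4): no bracket -> illegal
(6,5): flips 2 -> legal
(6,6): flips 1 -> legal
B mobility = 11
-- W to move --
(3,2): no bracket -> illegal
(4,2): flips 2 -> legal
(4,6): flips 1 -> legal
(4,7): flips 1 -> legal
(5,2): flips 1 -> legal
(5,4): flips 1 -> legal
(6,2): flips 3 -> legal
(6,3): flips 2 -> legal
(6,4): no bracket -> illegal
W mobility = 7

Answer: B=11 W=7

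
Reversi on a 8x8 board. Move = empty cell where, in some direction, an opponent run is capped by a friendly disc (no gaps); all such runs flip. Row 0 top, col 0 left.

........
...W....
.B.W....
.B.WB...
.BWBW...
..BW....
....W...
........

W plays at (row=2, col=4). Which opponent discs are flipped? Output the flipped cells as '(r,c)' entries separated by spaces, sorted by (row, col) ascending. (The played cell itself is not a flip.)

Answer: (3,4)

Derivation:
Dir NW: first cell 'W' (not opp) -> no flip
Dir N: first cell '.' (not opp) -> no flip
Dir NE: first cell '.' (not opp) -> no flip
Dir W: first cell 'W' (not opp) -> no flip
Dir E: first cell '.' (not opp) -> no flip
Dir SW: first cell 'W' (not opp) -> no flip
Dir S: opp run (3,4) capped by W -> flip
Dir SE: first cell '.' (not opp) -> no flip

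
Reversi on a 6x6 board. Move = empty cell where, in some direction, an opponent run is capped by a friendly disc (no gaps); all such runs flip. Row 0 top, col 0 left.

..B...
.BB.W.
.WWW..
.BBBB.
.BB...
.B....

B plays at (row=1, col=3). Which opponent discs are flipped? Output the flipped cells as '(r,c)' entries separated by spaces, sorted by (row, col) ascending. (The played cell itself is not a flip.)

Answer: (2,2) (2,3)

Derivation:
Dir NW: first cell 'B' (not opp) -> no flip
Dir N: first cell '.' (not opp) -> no flip
Dir NE: first cell '.' (not opp) -> no flip
Dir W: first cell 'B' (not opp) -> no flip
Dir E: opp run (1,4), next='.' -> no flip
Dir SW: opp run (2,2) capped by B -> flip
Dir S: opp run (2,3) capped by B -> flip
Dir SE: first cell '.' (not opp) -> no flip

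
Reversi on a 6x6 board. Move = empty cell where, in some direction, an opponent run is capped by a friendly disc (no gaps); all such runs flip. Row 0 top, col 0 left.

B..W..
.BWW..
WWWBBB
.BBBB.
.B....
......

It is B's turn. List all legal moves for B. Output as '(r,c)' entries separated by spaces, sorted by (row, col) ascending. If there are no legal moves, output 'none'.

(0,1): flips 1 -> legal
(0,2): flips 3 -> legal
(0,4): flips 2 -> legal
(1,0): flips 1 -> legal
(1,4): flips 2 -> legal
(3,0): no bracket -> illegal

Answer: (0,1) (0,2) (0,4) (1,0) (1,4)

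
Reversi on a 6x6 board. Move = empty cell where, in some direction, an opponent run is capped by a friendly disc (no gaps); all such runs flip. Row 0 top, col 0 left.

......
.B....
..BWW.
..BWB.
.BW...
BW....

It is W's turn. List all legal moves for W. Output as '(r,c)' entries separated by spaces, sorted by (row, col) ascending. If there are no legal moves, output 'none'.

(0,0): flips 2 -> legal
(0,1): no bracket -> illegal
(0,2): no bracket -> illegal
(1,0): no bracket -> illegal
(1,2): flips 2 -> legal
(1,3): no bracket -> illegal
(2,0): no bracket -> illegal
(2,1): flips 1 -> legal
(2,5): no bracket -> illegal
(3,0): no bracket -> illegal
(3,1): flips 2 -> legal
(3,5): flips 1 -> legal
(4,0): flips 1 -> legal
(4,3): no bracket -> illegal
(4,4): flips 1 -> legal
(4,5): flips 1 -> legal
(5,2): no bracket -> illegal

Answer: (0,0) (1,2) (2,1) (3,1) (3,5) (4,0) (4,4) (4,5)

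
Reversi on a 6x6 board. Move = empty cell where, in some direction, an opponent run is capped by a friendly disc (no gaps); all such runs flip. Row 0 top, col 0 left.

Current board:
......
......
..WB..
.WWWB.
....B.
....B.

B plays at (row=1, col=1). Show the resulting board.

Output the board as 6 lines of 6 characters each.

Answer: ......
.B....
..BB..
.WWBB.
....B.
....B.

Derivation:
Place B at (1,1); scan 8 dirs for brackets.
Dir NW: first cell '.' (not opp) -> no flip
Dir N: first cell '.' (not opp) -> no flip
Dir NE: first cell '.' (not opp) -> no flip
Dir W: first cell '.' (not opp) -> no flip
Dir E: first cell '.' (not opp) -> no flip
Dir SW: first cell '.' (not opp) -> no flip
Dir S: first cell '.' (not opp) -> no flip
Dir SE: opp run (2,2) (3,3) capped by B -> flip
All flips: (2,2) (3,3)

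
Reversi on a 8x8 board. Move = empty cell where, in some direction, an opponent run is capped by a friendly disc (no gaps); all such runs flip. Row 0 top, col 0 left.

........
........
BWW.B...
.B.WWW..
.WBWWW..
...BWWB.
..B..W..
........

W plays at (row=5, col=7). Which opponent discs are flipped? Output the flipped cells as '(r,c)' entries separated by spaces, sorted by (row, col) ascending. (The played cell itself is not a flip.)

Answer: (5,6)

Derivation:
Dir NW: first cell '.' (not opp) -> no flip
Dir N: first cell '.' (not opp) -> no flip
Dir NE: edge -> no flip
Dir W: opp run (5,6) capped by W -> flip
Dir E: edge -> no flip
Dir SW: first cell '.' (not opp) -> no flip
Dir S: first cell '.' (not opp) -> no flip
Dir SE: edge -> no flip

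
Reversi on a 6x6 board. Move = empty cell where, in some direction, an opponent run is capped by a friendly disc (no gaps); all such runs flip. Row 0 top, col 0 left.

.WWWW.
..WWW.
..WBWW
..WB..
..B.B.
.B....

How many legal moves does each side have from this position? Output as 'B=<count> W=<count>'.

-- B to move --
(0,0): no bracket -> illegal
(0,5): flips 1 -> legal
(1,0): no bracket -> illegal
(1,1): flips 1 -> legal
(1,5): flips 1 -> legal
(2,1): flips 1 -> legal
(3,1): flips 1 -> legal
(3,4): no bracket -> illegal
(3,5): no bracket -> illegal
(4,1): flips 1 -> legal
(4,3): no bracket -> illegal
B mobility = 6
-- W to move --
(3,1): no bracket -> illegal
(3,4): flips 2 -> legal
(3,5): no bracket -> illegal
(4,0): no bracket -> illegal
(4,1): no bracket -> illegal
(4,3): flips 2 -> legal
(4,5): no bracket -> illegal
(5,0): no bracket -> illegal
(5,2): flips 1 -> legal
(5,3): no bracket -> illegal
(5,4): no bracket -> illegal
(5,5): flips 2 -> legal
W mobility = 4

Answer: B=6 W=4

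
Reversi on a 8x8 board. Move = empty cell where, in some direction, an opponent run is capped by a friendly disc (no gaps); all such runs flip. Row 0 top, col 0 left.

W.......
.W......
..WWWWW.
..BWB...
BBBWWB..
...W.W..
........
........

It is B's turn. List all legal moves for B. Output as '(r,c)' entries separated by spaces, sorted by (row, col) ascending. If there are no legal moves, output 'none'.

(0,1): no bracket -> illegal
(0,2): no bracket -> illegal
(1,0): no bracket -> illegal
(1,2): flips 2 -> legal
(1,3): no bracket -> illegal
(1,4): flips 2 -> legal
(1,5): flips 2 -> legal
(1,6): flips 1 -> legal
(1,7): no bracket -> illegal
(2,0): no bracket -> illegal
(2,1): no bracket -> illegal
(2,7): no bracket -> illegal
(3,1): no bracket -> illegal
(3,5): no bracket -> illegal
(3,6): no bracket -> illegal
(3,7): no bracket -> illegal
(4,6): no bracket -> illegal
(5,2): flips 1 -> legal
(5,4): flips 2 -> legal
(5,6): no bracket -> illegal
(6,2): no bracket -> illegal
(6,3): no bracket -> illegal
(6,4): flips 1 -> legal
(6,5): flips 1 -> legal
(6,6): no bracket -> illegal

Answer: (1,2) (1,4) (1,5) (1,6) (5,2) (5,4) (6,4) (6,5)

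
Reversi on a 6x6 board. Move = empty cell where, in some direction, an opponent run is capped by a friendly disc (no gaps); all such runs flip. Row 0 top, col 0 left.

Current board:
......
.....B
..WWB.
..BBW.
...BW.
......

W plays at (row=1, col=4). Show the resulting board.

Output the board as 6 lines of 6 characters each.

Answer: ......
....WB
..WWW.
..BBW.
...BW.
......

Derivation:
Place W at (1,4); scan 8 dirs for brackets.
Dir NW: first cell '.' (not opp) -> no flip
Dir N: first cell '.' (not opp) -> no flip
Dir NE: first cell '.' (not opp) -> no flip
Dir W: first cell '.' (not opp) -> no flip
Dir E: opp run (1,5), next=edge -> no flip
Dir SW: first cell 'W' (not opp) -> no flip
Dir S: opp run (2,4) capped by W -> flip
Dir SE: first cell '.' (not opp) -> no flip
All flips: (2,4)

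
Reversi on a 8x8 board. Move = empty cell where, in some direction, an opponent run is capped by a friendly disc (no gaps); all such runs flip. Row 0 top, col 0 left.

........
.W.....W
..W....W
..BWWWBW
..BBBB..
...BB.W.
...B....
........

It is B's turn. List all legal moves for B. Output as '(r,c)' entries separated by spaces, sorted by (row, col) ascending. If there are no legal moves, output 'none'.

Answer: (0,0) (1,2) (2,3) (2,4) (2,5) (2,6) (6,7)

Derivation:
(0,0): flips 3 -> legal
(0,1): no bracket -> illegal
(0,2): no bracket -> illegal
(0,6): no bracket -> illegal
(0,7): no bracket -> illegal
(1,0): no bracket -> illegal
(1,2): flips 1 -> legal
(1,3): no bracket -> illegal
(1,6): no bracket -> illegal
(2,0): no bracket -> illegal
(2,1): no bracket -> illegal
(2,3): flips 2 -> legal
(2,4): flips 2 -> legal
(2,5): flips 2 -> legal
(2,6): flips 1 -> legal
(3,1): no bracket -> illegal
(4,6): no bracket -> illegal
(4,7): no bracket -> illegal
(5,5): no bracket -> illegal
(5,7): no bracket -> illegal
(6,5): no bracket -> illegal
(6,6): no bracket -> illegal
(6,7): flips 1 -> legal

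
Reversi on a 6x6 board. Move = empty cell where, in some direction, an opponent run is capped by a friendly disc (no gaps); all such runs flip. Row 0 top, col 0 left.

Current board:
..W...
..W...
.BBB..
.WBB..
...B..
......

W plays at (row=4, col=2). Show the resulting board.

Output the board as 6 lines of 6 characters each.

Answer: ..W...
..W...
.BWB..
.WWB..
..WB..
......

Derivation:
Place W at (4,2); scan 8 dirs for brackets.
Dir NW: first cell 'W' (not opp) -> no flip
Dir N: opp run (3,2) (2,2) capped by W -> flip
Dir NE: opp run (3,3), next='.' -> no flip
Dir W: first cell '.' (not opp) -> no flip
Dir E: opp run (4,3), next='.' -> no flip
Dir SW: first cell '.' (not opp) -> no flip
Dir S: first cell '.' (not opp) -> no flip
Dir SE: first cell '.' (not opp) -> no flip
All flips: (2,2) (3,2)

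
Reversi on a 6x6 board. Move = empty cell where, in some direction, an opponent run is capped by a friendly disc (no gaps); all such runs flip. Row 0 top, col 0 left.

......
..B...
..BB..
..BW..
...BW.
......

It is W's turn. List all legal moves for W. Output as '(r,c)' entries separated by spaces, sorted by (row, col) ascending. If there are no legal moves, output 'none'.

(0,1): no bracket -> illegal
(0,2): no bracket -> illegal
(0,3): no bracket -> illegal
(1,1): flips 1 -> legal
(1,3): flips 1 -> legal
(1,4): no bracket -> illegal
(2,1): no bracket -> illegal
(2,4): no bracket -> illegal
(3,1): flips 1 -> legal
(3,4): no bracket -> illegal
(4,1): no bracket -> illegal
(4,2): flips 1 -> legal
(5,2): no bracket -> illegal
(5,3): flips 1 -> legal
(5,4): no bracket -> illegal

Answer: (1,1) (1,3) (3,1) (4,2) (5,3)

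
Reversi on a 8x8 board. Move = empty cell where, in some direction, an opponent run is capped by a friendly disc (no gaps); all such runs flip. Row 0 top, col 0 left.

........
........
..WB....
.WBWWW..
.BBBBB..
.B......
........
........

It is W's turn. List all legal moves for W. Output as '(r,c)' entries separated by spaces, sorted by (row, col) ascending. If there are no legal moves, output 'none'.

Answer: (1,2) (1,3) (2,4) (5,2) (5,3) (5,4) (5,5) (5,6) (6,0) (6,1)

Derivation:
(1,2): flips 1 -> legal
(1,3): flips 1 -> legal
(1,4): no bracket -> illegal
(2,1): no bracket -> illegal
(2,4): flips 1 -> legal
(3,0): no bracket -> illegal
(3,6): no bracket -> illegal
(4,0): no bracket -> illegal
(4,6): no bracket -> illegal
(5,0): no bracket -> illegal
(5,2): flips 3 -> legal
(5,3): flips 3 -> legal
(5,4): flips 1 -> legal
(5,5): flips 2 -> legal
(5,6): flips 1 -> legal
(6,0): flips 2 -> legal
(6,1): flips 2 -> legal
(6,2): no bracket -> illegal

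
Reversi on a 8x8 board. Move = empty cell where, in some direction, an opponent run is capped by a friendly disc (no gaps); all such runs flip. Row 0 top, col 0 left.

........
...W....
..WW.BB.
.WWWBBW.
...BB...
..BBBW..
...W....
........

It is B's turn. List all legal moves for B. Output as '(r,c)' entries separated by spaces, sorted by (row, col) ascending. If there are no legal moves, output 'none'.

Answer: (0,3) (1,1) (1,2) (2,1) (3,0) (3,7) (4,6) (4,7) (5,6) (6,6) (7,2) (7,3) (7,4)

Derivation:
(0,2): no bracket -> illegal
(0,3): flips 3 -> legal
(0,4): no bracket -> illegal
(1,1): flips 2 -> legal
(1,2): flips 1 -> legal
(1,4): no bracket -> illegal
(2,0): no bracket -> illegal
(2,1): flips 1 -> legal
(2,4): no bracket -> illegal
(2,7): no bracket -> illegal
(3,0): flips 3 -> legal
(3,7): flips 1 -> legal
(4,0): no bracket -> illegal
(4,1): no bracket -> illegal
(4,2): no bracket -> illegal
(4,5): no bracket -> illegal
(4,6): flips 1 -> legal
(4,7): flips 1 -> legal
(5,6): flips 1 -> legal
(6,2): no bracket -> illegal
(6,4): no bracket -> illegal
(6,5): no bracket -> illegal
(6,6): flips 1 -> legal
(7,2): flips 1 -> legal
(7,3): flips 1 -> legal
(7,4): flips 1 -> legal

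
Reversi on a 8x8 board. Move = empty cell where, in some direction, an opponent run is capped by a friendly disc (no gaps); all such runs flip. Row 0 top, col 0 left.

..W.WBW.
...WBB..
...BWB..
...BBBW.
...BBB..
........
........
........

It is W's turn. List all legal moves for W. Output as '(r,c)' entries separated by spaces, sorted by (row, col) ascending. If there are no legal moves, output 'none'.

Answer: (0,3) (1,6) (2,2) (2,6) (3,2) (4,2) (4,6) (5,3) (5,4)

Derivation:
(0,3): flips 2 -> legal
(1,2): no bracket -> illegal
(1,6): flips 2 -> legal
(2,2): flips 1 -> legal
(2,6): flips 2 -> legal
(3,2): flips 3 -> legal
(4,2): flips 1 -> legal
(4,6): flips 1 -> legal
(5,2): no bracket -> illegal
(5,3): flips 3 -> legal
(5,4): flips 3 -> legal
(5,5): no bracket -> illegal
(5,6): no bracket -> illegal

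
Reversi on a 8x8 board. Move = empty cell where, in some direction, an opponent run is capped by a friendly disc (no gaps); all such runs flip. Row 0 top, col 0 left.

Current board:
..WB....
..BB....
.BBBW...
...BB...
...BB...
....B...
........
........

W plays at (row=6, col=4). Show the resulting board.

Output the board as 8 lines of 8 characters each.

Answer: ..WB....
..BB....
.BBBW...
...BW...
...BW...
....W...
....W...
........

Derivation:
Place W at (6,4); scan 8 dirs for brackets.
Dir NW: first cell '.' (not opp) -> no flip
Dir N: opp run (5,4) (4,4) (3,4) capped by W -> flip
Dir NE: first cell '.' (not opp) -> no flip
Dir W: first cell '.' (not opp) -> no flip
Dir E: first cell '.' (not opp) -> no flip
Dir SW: first cell '.' (not opp) -> no flip
Dir S: first cell '.' (not opp) -> no flip
Dir SE: first cell '.' (not opp) -> no flip
All flips: (3,4) (4,4) (5,4)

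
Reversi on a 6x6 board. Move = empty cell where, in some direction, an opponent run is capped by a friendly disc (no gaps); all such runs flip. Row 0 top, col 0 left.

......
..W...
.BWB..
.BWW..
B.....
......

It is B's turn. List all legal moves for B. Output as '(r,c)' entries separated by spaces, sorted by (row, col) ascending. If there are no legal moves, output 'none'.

Answer: (0,1) (0,3) (1,3) (3,4) (4,1) (4,3)

Derivation:
(0,1): flips 1 -> legal
(0,2): no bracket -> illegal
(0,3): flips 1 -> legal
(1,1): no bracket -> illegal
(1,3): flips 1 -> legal
(2,4): no bracket -> illegal
(3,4): flips 2 -> legal
(4,1): flips 1 -> legal
(4,2): no bracket -> illegal
(4,3): flips 2 -> legal
(4,4): no bracket -> illegal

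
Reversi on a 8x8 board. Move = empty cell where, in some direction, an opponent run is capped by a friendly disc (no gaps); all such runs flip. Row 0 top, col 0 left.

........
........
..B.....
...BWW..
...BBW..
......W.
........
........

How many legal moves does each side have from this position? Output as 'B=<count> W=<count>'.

-- B to move --
(2,3): no bracket -> illegal
(2,4): flips 1 -> legal
(2,5): flips 1 -> legal
(2,6): flips 1 -> legal
(3,6): flips 2 -> legal
(4,6): flips 1 -> legal
(4,7): no bracket -> illegal
(5,4): no bracket -> illegal
(5,5): no bracket -> illegal
(5,7): no bracket -> illegal
(6,5): no bracket -> illegal
(6,6): no bracket -> illegal
(6,7): no bracket -> illegal
B mobility = 5
-- W to move --
(1,1): no bracket -> illegal
(1,2): no bracket -> illegal
(1,3): no bracket -> illegal
(2,1): no bracket -> illegal
(2,3): no bracket -> illegal
(2,4): no bracket -> illegal
(3,1): no bracket -> illegal
(3,2): flips 1 -> legal
(4,2): flips 2 -> legal
(5,2): flips 1 -> legal
(5,3): flips 1 -> legal
(5,4): flips 1 -> legal
(5,5): no bracket -> illegal
W mobility = 5

Answer: B=5 W=5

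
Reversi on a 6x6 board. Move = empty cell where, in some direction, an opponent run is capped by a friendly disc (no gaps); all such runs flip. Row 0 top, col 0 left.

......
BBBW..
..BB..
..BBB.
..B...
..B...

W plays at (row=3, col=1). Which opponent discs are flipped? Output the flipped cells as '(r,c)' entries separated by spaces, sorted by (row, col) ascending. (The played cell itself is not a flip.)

Dir NW: first cell '.' (not opp) -> no flip
Dir N: first cell '.' (not opp) -> no flip
Dir NE: opp run (2,2) capped by W -> flip
Dir W: first cell '.' (not opp) -> no flip
Dir E: opp run (3,2) (3,3) (3,4), next='.' -> no flip
Dir SW: first cell '.' (not opp) -> no flip
Dir S: first cell '.' (not opp) -> no flip
Dir SE: opp run (4,2), next='.' -> no flip

Answer: (2,2)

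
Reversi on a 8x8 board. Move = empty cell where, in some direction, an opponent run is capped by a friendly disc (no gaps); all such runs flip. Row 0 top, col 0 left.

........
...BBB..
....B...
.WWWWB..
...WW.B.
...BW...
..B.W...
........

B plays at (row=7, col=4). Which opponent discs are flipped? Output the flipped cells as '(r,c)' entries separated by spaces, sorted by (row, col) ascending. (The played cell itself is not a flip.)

Dir NW: first cell '.' (not opp) -> no flip
Dir N: opp run (6,4) (5,4) (4,4) (3,4) capped by B -> flip
Dir NE: first cell '.' (not opp) -> no flip
Dir W: first cell '.' (not opp) -> no flip
Dir E: first cell '.' (not opp) -> no flip
Dir SW: edge -> no flip
Dir S: edge -> no flip
Dir SE: edge -> no flip

Answer: (3,4) (4,4) (5,4) (6,4)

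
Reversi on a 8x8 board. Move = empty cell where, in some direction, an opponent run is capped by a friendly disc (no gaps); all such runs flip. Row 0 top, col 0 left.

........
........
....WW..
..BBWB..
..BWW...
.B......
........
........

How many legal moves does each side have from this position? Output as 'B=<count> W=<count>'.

-- B to move --
(1,3): flips 1 -> legal
(1,4): no bracket -> illegal
(1,5): flips 2 -> legal
(1,6): no bracket -> illegal
(2,3): no bracket -> illegal
(2,6): no bracket -> illegal
(3,6): no bracket -> illegal
(4,5): flips 2 -> legal
(5,2): no bracket -> illegal
(5,3): flips 2 -> legal
(5,4): flips 1 -> legal
(5,5): flips 1 -> legal
B mobility = 6
-- W to move --
(2,1): flips 1 -> legal
(2,2): flips 1 -> legal
(2,3): flips 1 -> legal
(2,6): flips 1 -> legal
(3,1): flips 2 -> legal
(3,6): flips 1 -> legal
(4,0): no bracket -> illegal
(4,1): flips 1 -> legal
(4,5): flips 1 -> legal
(4,6): flips 1 -> legal
(5,0): no bracket -> illegal
(5,2): no bracket -> illegal
(5,3): no bracket -> illegal
(6,0): flips 3 -> legal
(6,1): no bracket -> illegal
(6,2): no bracket -> illegal
W mobility = 10

Answer: B=6 W=10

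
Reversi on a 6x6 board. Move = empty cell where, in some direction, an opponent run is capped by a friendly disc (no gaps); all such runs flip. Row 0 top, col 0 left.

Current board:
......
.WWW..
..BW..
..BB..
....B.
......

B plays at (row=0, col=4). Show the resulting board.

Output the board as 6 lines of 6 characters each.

Place B at (0,4); scan 8 dirs for brackets.
Dir NW: edge -> no flip
Dir N: edge -> no flip
Dir NE: edge -> no flip
Dir W: first cell '.' (not opp) -> no flip
Dir E: first cell '.' (not opp) -> no flip
Dir SW: opp run (1,3) capped by B -> flip
Dir S: first cell '.' (not opp) -> no flip
Dir SE: first cell '.' (not opp) -> no flip
All flips: (1,3)

Answer: ....B.
.WWB..
..BW..
..BB..
....B.
......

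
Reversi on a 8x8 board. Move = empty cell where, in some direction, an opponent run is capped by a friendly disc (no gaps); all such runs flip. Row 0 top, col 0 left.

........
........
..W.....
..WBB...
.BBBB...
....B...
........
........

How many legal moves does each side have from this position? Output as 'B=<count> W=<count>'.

Answer: B=5 W=5

Derivation:
-- B to move --
(1,1): flips 1 -> legal
(1,2): flips 2 -> legal
(1,3): no bracket -> illegal
(2,1): flips 1 -> legal
(2,3): flips 1 -> legal
(3,1): flips 1 -> legal
B mobility = 5
-- W to move --
(2,3): no bracket -> illegal
(2,4): no bracket -> illegal
(2,5): no bracket -> illegal
(3,0): no bracket -> illegal
(3,1): no bracket -> illegal
(3,5): flips 2 -> legal
(4,0): no bracket -> illegal
(4,5): no bracket -> illegal
(5,0): flips 1 -> legal
(5,1): no bracket -> illegal
(5,2): flips 1 -> legal
(5,3): no bracket -> illegal
(5,5): flips 2 -> legal
(6,3): no bracket -> illegal
(6,4): no bracket -> illegal
(6,5): flips 2 -> legal
W mobility = 5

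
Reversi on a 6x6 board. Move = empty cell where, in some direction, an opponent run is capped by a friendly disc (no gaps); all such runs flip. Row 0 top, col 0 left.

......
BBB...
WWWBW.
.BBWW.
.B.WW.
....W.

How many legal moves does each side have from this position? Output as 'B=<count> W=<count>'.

-- B to move --
(1,3): flips 1 -> legal
(1,4): no bracket -> illegal
(1,5): no bracket -> illegal
(2,5): flips 1 -> legal
(3,0): flips 2 -> legal
(3,5): flips 2 -> legal
(4,2): no bracket -> illegal
(4,5): flips 1 -> legal
(5,2): no bracket -> illegal
(5,3): flips 2 -> legal
(5,5): flips 3 -> legal
B mobility = 7
-- W to move --
(0,0): flips 2 -> legal
(0,1): flips 3 -> legal
(0,2): flips 2 -> legal
(0,3): flips 1 -> legal
(1,3): flips 1 -> legal
(1,4): no bracket -> illegal
(3,0): flips 2 -> legal
(4,0): flips 1 -> legal
(4,2): flips 2 -> legal
(5,0): no bracket -> illegal
(5,1): flips 2 -> legal
(5,2): no bracket -> illegal
W mobility = 9

Answer: B=7 W=9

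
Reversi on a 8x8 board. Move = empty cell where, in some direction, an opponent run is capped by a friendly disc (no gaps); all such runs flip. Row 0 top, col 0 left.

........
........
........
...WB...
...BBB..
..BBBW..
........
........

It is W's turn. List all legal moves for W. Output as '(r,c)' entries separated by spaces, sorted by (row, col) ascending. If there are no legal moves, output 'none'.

Answer: (3,5) (5,1) (6,3)

Derivation:
(2,3): no bracket -> illegal
(2,4): no bracket -> illegal
(2,5): no bracket -> illegal
(3,2): no bracket -> illegal
(3,5): flips 2 -> legal
(3,6): no bracket -> illegal
(4,1): no bracket -> illegal
(4,2): no bracket -> illegal
(4,6): no bracket -> illegal
(5,1): flips 3 -> legal
(5,6): no bracket -> illegal
(6,1): no bracket -> illegal
(6,2): no bracket -> illegal
(6,3): flips 2 -> legal
(6,4): no bracket -> illegal
(6,5): no bracket -> illegal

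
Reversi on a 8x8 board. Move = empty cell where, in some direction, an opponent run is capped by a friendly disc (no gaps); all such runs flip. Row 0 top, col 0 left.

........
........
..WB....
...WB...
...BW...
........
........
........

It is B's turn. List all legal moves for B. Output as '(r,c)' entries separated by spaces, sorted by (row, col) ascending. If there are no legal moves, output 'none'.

Answer: (2,1) (3,2) (4,5) (5,4)

Derivation:
(1,1): no bracket -> illegal
(1,2): no bracket -> illegal
(1,3): no bracket -> illegal
(2,1): flips 1 -> legal
(2,4): no bracket -> illegal
(3,1): no bracket -> illegal
(3,2): flips 1 -> legal
(3,5): no bracket -> illegal
(4,2): no bracket -> illegal
(4,5): flips 1 -> legal
(5,3): no bracket -> illegal
(5,4): flips 1 -> legal
(5,5): no bracket -> illegal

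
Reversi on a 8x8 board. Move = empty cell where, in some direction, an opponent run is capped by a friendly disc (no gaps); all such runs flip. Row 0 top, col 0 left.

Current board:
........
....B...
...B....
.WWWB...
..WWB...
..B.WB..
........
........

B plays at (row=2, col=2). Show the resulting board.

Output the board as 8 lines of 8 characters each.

Place B at (2,2); scan 8 dirs for brackets.
Dir NW: first cell '.' (not opp) -> no flip
Dir N: first cell '.' (not opp) -> no flip
Dir NE: first cell '.' (not opp) -> no flip
Dir W: first cell '.' (not opp) -> no flip
Dir E: first cell 'B' (not opp) -> no flip
Dir SW: opp run (3,1), next='.' -> no flip
Dir S: opp run (3,2) (4,2) capped by B -> flip
Dir SE: opp run (3,3) capped by B -> flip
All flips: (3,2) (3,3) (4,2)

Answer: ........
....B...
..BB....
.WBBB...
..BWB...
..B.WB..
........
........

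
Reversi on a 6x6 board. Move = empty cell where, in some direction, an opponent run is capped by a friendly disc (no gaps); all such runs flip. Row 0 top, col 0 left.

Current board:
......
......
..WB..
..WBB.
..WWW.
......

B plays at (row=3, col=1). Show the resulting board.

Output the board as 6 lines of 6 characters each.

Answer: ......
......
..WB..
.BBBB.
..WWW.
......

Derivation:
Place B at (3,1); scan 8 dirs for brackets.
Dir NW: first cell '.' (not opp) -> no flip
Dir N: first cell '.' (not opp) -> no flip
Dir NE: opp run (2,2), next='.' -> no flip
Dir W: first cell '.' (not opp) -> no flip
Dir E: opp run (3,2) capped by B -> flip
Dir SW: first cell '.' (not opp) -> no flip
Dir S: first cell '.' (not opp) -> no flip
Dir SE: opp run (4,2), next='.' -> no flip
All flips: (3,2)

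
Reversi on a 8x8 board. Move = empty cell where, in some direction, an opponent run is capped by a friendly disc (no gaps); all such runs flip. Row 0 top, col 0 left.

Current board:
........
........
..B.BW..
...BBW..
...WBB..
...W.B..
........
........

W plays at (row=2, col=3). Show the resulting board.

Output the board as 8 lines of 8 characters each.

Place W at (2,3); scan 8 dirs for brackets.
Dir NW: first cell '.' (not opp) -> no flip
Dir N: first cell '.' (not opp) -> no flip
Dir NE: first cell '.' (not opp) -> no flip
Dir W: opp run (2,2), next='.' -> no flip
Dir E: opp run (2,4) capped by W -> flip
Dir SW: first cell '.' (not opp) -> no flip
Dir S: opp run (3,3) capped by W -> flip
Dir SE: opp run (3,4) (4,5), next='.' -> no flip
All flips: (2,4) (3,3)

Answer: ........
........
..BWWW..
...WBW..
...WBB..
...W.B..
........
........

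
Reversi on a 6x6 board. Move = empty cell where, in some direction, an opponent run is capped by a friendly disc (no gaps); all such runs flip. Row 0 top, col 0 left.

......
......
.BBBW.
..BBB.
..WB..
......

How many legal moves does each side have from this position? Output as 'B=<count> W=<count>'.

-- B to move --
(1,3): no bracket -> illegal
(1,4): flips 1 -> legal
(1,5): flips 1 -> legal
(2,5): flips 1 -> legal
(3,1): no bracket -> illegal
(3,5): no bracket -> illegal
(4,1): flips 1 -> legal
(5,1): flips 1 -> legal
(5,2): flips 1 -> legal
(5,3): no bracket -> illegal
B mobility = 6
-- W to move --
(1,0): no bracket -> illegal
(1,1): no bracket -> illegal
(1,2): flips 2 -> legal
(1,3): no bracket -> illegal
(1,4): no bracket -> illegal
(2,0): flips 3 -> legal
(2,5): no bracket -> illegal
(3,0): no bracket -> illegal
(3,1): no bracket -> illegal
(3,5): no bracket -> illegal
(4,1): no bracket -> illegal
(4,4): flips 2 -> legal
(4,5): no bracket -> illegal
(5,2): no bracket -> illegal
(5,3): no bracket -> illegal
(5,4): no bracket -> illegal
W mobility = 3

Answer: B=6 W=3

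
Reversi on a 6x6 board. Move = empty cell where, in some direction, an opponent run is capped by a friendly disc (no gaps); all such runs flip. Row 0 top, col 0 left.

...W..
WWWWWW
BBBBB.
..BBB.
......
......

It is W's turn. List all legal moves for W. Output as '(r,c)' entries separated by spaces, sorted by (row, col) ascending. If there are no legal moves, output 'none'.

(2,5): no bracket -> illegal
(3,0): flips 2 -> legal
(3,1): flips 2 -> legal
(3,5): flips 1 -> legal
(4,1): flips 2 -> legal
(4,2): flips 4 -> legal
(4,3): flips 4 -> legal
(4,4): flips 4 -> legal
(4,5): flips 2 -> legal

Answer: (3,0) (3,1) (3,5) (4,1) (4,2) (4,3) (4,4) (4,5)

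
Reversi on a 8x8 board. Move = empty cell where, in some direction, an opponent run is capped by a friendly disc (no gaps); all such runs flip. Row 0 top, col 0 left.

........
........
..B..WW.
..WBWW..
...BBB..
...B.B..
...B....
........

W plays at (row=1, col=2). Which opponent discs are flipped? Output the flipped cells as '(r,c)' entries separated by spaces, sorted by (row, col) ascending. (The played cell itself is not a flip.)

Answer: (2,2)

Derivation:
Dir NW: first cell '.' (not opp) -> no flip
Dir N: first cell '.' (not opp) -> no flip
Dir NE: first cell '.' (not opp) -> no flip
Dir W: first cell '.' (not opp) -> no flip
Dir E: first cell '.' (not opp) -> no flip
Dir SW: first cell '.' (not opp) -> no flip
Dir S: opp run (2,2) capped by W -> flip
Dir SE: first cell '.' (not opp) -> no flip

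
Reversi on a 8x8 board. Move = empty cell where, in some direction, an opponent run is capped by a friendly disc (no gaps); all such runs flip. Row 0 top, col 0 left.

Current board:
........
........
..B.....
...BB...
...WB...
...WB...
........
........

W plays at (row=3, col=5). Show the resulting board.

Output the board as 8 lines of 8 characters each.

Answer: ........
........
..B.....
...BBW..
...WW...
...WB...
........
........

Derivation:
Place W at (3,5); scan 8 dirs for brackets.
Dir NW: first cell '.' (not opp) -> no flip
Dir N: first cell '.' (not opp) -> no flip
Dir NE: first cell '.' (not opp) -> no flip
Dir W: opp run (3,4) (3,3), next='.' -> no flip
Dir E: first cell '.' (not opp) -> no flip
Dir SW: opp run (4,4) capped by W -> flip
Dir S: first cell '.' (not opp) -> no flip
Dir SE: first cell '.' (not opp) -> no flip
All flips: (4,4)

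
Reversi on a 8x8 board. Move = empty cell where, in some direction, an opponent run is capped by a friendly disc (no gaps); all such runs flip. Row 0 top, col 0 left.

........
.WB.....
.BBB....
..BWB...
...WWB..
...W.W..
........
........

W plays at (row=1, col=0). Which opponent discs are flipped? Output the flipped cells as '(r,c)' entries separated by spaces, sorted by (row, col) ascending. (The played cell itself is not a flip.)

Dir NW: edge -> no flip
Dir N: first cell '.' (not opp) -> no flip
Dir NE: first cell '.' (not opp) -> no flip
Dir W: edge -> no flip
Dir E: first cell 'W' (not opp) -> no flip
Dir SW: edge -> no flip
Dir S: first cell '.' (not opp) -> no flip
Dir SE: opp run (2,1) (3,2) capped by W -> flip

Answer: (2,1) (3,2)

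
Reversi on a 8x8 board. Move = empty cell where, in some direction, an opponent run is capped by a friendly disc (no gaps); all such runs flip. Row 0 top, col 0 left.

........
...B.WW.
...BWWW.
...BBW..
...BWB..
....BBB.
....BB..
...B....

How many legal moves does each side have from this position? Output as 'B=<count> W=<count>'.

Answer: B=7 W=9

Derivation:
-- B to move --
(0,4): no bracket -> illegal
(0,5): flips 3 -> legal
(0,6): flips 2 -> legal
(0,7): flips 2 -> legal
(1,4): flips 1 -> legal
(1,7): no bracket -> illegal
(2,7): flips 3 -> legal
(3,6): flips 1 -> legal
(3,7): no bracket -> illegal
(4,6): flips 2 -> legal
(5,3): no bracket -> illegal
B mobility = 7
-- W to move --
(0,2): flips 1 -> legal
(0,3): no bracket -> illegal
(0,4): no bracket -> illegal
(1,2): no bracket -> illegal
(1,4): no bracket -> illegal
(2,2): flips 2 -> legal
(3,2): flips 2 -> legal
(3,6): no bracket -> illegal
(4,2): flips 2 -> legal
(4,6): flips 1 -> legal
(4,7): no bracket -> illegal
(5,2): flips 2 -> legal
(5,3): no bracket -> illegal
(5,7): no bracket -> illegal
(6,2): no bracket -> illegal
(6,3): no bracket -> illegal
(6,6): flips 1 -> legal
(6,7): no bracket -> illegal
(7,2): no bracket -> illegal
(7,4): flips 2 -> legal
(7,5): flips 3 -> legal
(7,6): no bracket -> illegal
W mobility = 9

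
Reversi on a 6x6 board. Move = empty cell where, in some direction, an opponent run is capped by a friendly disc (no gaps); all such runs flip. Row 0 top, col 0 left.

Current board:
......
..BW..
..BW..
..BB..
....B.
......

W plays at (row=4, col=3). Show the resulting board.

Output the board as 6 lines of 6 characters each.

Place W at (4,3); scan 8 dirs for brackets.
Dir NW: opp run (3,2), next='.' -> no flip
Dir N: opp run (3,3) capped by W -> flip
Dir NE: first cell '.' (not opp) -> no flip
Dir W: first cell '.' (not opp) -> no flip
Dir E: opp run (4,4), next='.' -> no flip
Dir SW: first cell '.' (not opp) -> no flip
Dir S: first cell '.' (not opp) -> no flip
Dir SE: first cell '.' (not opp) -> no flip
All flips: (3,3)

Answer: ......
..BW..
..BW..
..BW..
...WB.
......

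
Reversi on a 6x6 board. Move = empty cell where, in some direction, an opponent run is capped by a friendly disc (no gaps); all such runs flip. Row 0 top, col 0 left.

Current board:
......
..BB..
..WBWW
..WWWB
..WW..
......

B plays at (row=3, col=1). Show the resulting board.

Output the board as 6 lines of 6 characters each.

Answer: ......
..BB..
..BBWW
.BBBBB
..WW..
......

Derivation:
Place B at (3,1); scan 8 dirs for brackets.
Dir NW: first cell '.' (not opp) -> no flip
Dir N: first cell '.' (not opp) -> no flip
Dir NE: opp run (2,2) capped by B -> flip
Dir W: first cell '.' (not opp) -> no flip
Dir E: opp run (3,2) (3,3) (3,4) capped by B -> flip
Dir SW: first cell '.' (not opp) -> no flip
Dir S: first cell '.' (not opp) -> no flip
Dir SE: opp run (4,2), next='.' -> no flip
All flips: (2,2) (3,2) (3,3) (3,4)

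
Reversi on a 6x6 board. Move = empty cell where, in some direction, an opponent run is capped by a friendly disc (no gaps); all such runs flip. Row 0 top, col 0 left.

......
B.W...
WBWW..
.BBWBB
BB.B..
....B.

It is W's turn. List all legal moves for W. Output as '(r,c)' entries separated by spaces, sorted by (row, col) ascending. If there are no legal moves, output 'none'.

(0,0): flips 1 -> legal
(0,1): no bracket -> illegal
(1,1): no bracket -> illegal
(2,4): no bracket -> illegal
(2,5): no bracket -> illegal
(3,0): flips 3 -> legal
(4,2): flips 2 -> legal
(4,4): no bracket -> illegal
(4,5): flips 1 -> legal
(5,0): flips 2 -> legal
(5,1): no bracket -> illegal
(5,2): no bracket -> illegal
(5,3): flips 1 -> legal
(5,5): no bracket -> illegal

Answer: (0,0) (3,0) (4,2) (4,5) (5,0) (5,3)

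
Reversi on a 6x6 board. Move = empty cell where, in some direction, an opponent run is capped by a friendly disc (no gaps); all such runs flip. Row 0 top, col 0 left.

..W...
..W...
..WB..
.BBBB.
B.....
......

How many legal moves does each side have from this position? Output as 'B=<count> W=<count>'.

Answer: B=4 W=4

Derivation:
-- B to move --
(0,1): flips 1 -> legal
(0,3): no bracket -> illegal
(1,1): flips 1 -> legal
(1,3): flips 1 -> legal
(2,1): flips 1 -> legal
B mobility = 4
-- W to move --
(1,3): no bracket -> illegal
(1,4): no bracket -> illegal
(2,0): no bracket -> illegal
(2,1): no bracket -> illegal
(2,4): flips 1 -> legal
(2,5): no bracket -> illegal
(3,0): no bracket -> illegal
(3,5): no bracket -> illegal
(4,1): no bracket -> illegal
(4,2): flips 1 -> legal
(4,3): no bracket -> illegal
(4,4): flips 1 -> legal
(4,5): flips 2 -> legal
(5,0): no bracket -> illegal
(5,1): no bracket -> illegal
W mobility = 4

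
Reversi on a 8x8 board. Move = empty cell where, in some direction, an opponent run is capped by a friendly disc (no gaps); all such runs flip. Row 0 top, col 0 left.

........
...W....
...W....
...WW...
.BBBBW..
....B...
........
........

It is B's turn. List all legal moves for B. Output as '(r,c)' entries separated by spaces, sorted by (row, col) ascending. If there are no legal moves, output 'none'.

Answer: (0,3) (2,2) (2,4) (2,5) (3,6) (4,6)

Derivation:
(0,2): no bracket -> illegal
(0,3): flips 3 -> legal
(0,4): no bracket -> illegal
(1,2): no bracket -> illegal
(1,4): no bracket -> illegal
(2,2): flips 1 -> legal
(2,4): flips 2 -> legal
(2,5): flips 1 -> legal
(3,2): no bracket -> illegal
(3,5): no bracket -> illegal
(3,6): flips 1 -> legal
(4,6): flips 1 -> legal
(5,5): no bracket -> illegal
(5,6): no bracket -> illegal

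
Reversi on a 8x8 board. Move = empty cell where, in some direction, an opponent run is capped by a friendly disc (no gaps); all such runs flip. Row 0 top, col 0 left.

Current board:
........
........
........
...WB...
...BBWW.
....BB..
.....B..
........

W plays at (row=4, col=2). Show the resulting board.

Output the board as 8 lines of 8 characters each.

Answer: ........
........
........
...WB...
..WWWWW.
....BB..
.....B..
........

Derivation:
Place W at (4,2); scan 8 dirs for brackets.
Dir NW: first cell '.' (not opp) -> no flip
Dir N: first cell '.' (not opp) -> no flip
Dir NE: first cell 'W' (not opp) -> no flip
Dir W: first cell '.' (not opp) -> no flip
Dir E: opp run (4,3) (4,4) capped by W -> flip
Dir SW: first cell '.' (not opp) -> no flip
Dir S: first cell '.' (not opp) -> no flip
Dir SE: first cell '.' (not opp) -> no flip
All flips: (4,3) (4,4)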